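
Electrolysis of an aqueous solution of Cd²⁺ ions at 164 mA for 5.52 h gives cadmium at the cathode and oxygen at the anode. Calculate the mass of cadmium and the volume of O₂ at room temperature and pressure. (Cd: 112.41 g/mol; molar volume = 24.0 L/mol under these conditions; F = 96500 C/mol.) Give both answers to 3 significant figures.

1.90 g Cd; 0.203 L O₂

Q = 0.164 × 19872 = 3259 C; n(e⁻) = 3259 / 96500 = 0.03377 mol
Cathode: Cd²⁺ + 2e⁻ → Cd → n(Cd) = 0.03377/2 = 0.01689 mol → 1.90 g
Anode: 2H₂O → O₂ + 4H⁺ + 4e⁻ → n(O₂) = 0.03377/4 = 0.008443 mol → 0.203 L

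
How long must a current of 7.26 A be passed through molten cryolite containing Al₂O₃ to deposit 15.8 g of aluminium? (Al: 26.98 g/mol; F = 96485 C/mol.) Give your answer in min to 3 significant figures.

389 min

n(Al) = 15.8 / 26.98 = 0.5856 mol
Al³⁺ + 3e⁻ → Al, so n(e⁻) = 3 × 0.5856 = 1.757 mol
Q = 1.757 × 96485 = 1.695×10^5 C
t = Q / I = 1.695×10^5 / 7.26 = 23350 s = 389 min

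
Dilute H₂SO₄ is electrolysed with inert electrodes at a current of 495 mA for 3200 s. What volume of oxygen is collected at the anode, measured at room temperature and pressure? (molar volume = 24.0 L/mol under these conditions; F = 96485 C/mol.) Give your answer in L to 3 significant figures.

Charge passed = 0.495 × 3200 = 1584 C
n(e⁻) = Q/F = 1584/96485 = 0.01642 mol
2H₂O → O₂ + 4H⁺ + 4e⁻, so n(O₂) = 0.01642 / 4 = 0.004105 mol
V = 0.004105 × 24.0 = 0.09852 L

0.0985 L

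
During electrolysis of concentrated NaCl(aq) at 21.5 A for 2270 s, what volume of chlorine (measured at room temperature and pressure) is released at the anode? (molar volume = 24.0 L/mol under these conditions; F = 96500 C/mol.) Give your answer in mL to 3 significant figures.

Q = It = 21.5 × 2270 = 48810 C
Moles of electrons = 48810 / 96500 = 0.5058 mol
2Cl⁻ → Cl₂ + 2e⁻, so n(Cl₂) = 0.5058 / 2 = 0.2529 mol
V = 0.2529 × 24.0 = 6.070 L
= 6070 mL

6070 mL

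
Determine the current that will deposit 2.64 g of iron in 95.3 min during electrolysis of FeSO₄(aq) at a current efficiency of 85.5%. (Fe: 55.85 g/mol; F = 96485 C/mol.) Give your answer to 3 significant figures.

n(Fe) = 2.64 / 55.85 = 0.04727 mol
Fe²⁺ + 2e⁻ → Fe, so n(e⁻) = 2 × 0.04727 = 0.09454 mol
Q = 0.09454 × 96485 / 0.855 = 10670 C
I = Q / t = 10670 / 5718 s = 1.87 A

1.87 A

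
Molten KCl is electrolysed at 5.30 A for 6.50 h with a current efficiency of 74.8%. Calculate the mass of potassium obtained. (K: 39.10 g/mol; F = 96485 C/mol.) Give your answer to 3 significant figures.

37.6 g

Q = 5.30 × 23400 = 1.240×10^5 C
n(e⁻) = 1.240×10^5 / 96485 = 1.285 mol
K⁺ + e⁻ → K, so theoretical m(K) = 1.285 × 39.10 = 50.24 g
Actual mass = 74.8% × 50.24 = 37.6 g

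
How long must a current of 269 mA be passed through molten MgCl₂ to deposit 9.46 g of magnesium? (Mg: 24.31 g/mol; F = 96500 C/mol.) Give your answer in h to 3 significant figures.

n(Mg) = 9.46 / 24.31 = 0.3891 mol
Mg²⁺ + 2e⁻ → Mg, so n(e⁻) = 2 × 0.3891 = 0.7782 mol
Q = 0.7782 × 96500 = 75100 C
t = Q / I = 75100 / 0.269 = 2.792×10^5 s = 77.6 h

77.6 h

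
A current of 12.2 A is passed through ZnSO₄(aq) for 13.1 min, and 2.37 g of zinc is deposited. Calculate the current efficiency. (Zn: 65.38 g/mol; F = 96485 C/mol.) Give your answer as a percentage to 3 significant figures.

Q = 12.2 × 786 = 9589 C
n(e⁻) = 9589 / 96485 = 0.09938 mol
Zn²⁺ + 2e⁻ → Zn, so theoretical n(Zn) = 0.04969 mol → 3.249 g
Efficiency = 2.37 / 3.249 = 0.7295 = 72.9%

72.9%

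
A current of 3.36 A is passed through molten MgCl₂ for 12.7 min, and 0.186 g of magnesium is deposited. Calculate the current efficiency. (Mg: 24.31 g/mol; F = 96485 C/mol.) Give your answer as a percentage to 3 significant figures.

57.7%

Q = 3.36 × 762 = 2560 C
n(e⁻) = 2560 / 96485 = 0.02653 mol
Mg²⁺ + 2e⁻ → Mg, so theoretical n(Mg) = 0.01327 mol → 0.3226 g
Efficiency = 0.186 / 0.3226 = 0.5766 = 57.7%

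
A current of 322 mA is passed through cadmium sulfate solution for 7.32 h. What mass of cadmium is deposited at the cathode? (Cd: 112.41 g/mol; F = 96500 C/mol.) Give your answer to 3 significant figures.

Q = It = 0.322 × 26352 = 8485 C
Moles of electrons = 8485 / 96500 = 0.08793 mol
Cd²⁺ + 2e⁻ → Cd, so n(Cd) = 0.08793 / 2 = 0.04397 mol
m = 0.04397 × 112.41 = 4.94 g

4.94 g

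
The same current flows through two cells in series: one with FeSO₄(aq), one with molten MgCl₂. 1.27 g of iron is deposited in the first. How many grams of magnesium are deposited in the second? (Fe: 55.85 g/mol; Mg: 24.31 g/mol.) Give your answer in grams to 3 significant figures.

0.553 g

n(Fe) = 1.27 / 55.85 = 0.02274 mol
Fe²⁺ + 2e⁻ → Fe, so n(e⁻) = 2 × 0.02274 = 0.04548 mol
Since the cells are in series, n(e⁻) in the Mg cell is also 0.04548 mol.
Mg²⁺ + 2e⁻ → Mg, so n(Mg) = 0.04548 / 2 = 0.02274 mol
m(Mg) = 0.02274 × 24.31 = 0.553 g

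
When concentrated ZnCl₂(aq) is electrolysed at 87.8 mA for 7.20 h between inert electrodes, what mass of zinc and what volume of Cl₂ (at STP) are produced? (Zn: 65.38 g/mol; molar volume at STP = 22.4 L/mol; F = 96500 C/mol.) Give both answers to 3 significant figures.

0.771 g Zn; 0.264 L Cl₂

Q = 0.0878 × 25920 = 2276 C; n(e⁻) = 2276 / 96500 = 0.02359 mol
Cathode: Zn²⁺ + 2e⁻ → Zn → n(Zn) = 0.02359/2 = 0.01180 mol → 0.771 g
Anode: 2Cl⁻ → Cl₂ + 2e⁻ → n(Cl₂) = 0.02359/2 = 0.01180 mol → 0.264 L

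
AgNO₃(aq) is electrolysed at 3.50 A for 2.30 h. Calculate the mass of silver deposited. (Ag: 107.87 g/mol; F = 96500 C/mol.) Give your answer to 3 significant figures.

32.4 g

Charge passed = 3.50 × 8280 = 28980 C
Moles of electrons = 28980 / 96500 = 0.3003 mol
Ag⁺ + e⁻ → Ag, so n(Ag) = 0.3003 mol
m = 0.3003 × 107.87 = 32.4 g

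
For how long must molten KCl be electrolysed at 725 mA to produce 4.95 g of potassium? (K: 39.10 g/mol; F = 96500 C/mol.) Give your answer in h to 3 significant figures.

4.68 h

n(K) = 4.95 / 39.10 = 0.1266 mol
K⁺ + e⁻ → K, so n(e⁻) = 0.1266 mol
Q = 0.1266 × 96500 = 12220 C
t = Q / I = 12220 / 0.725 = 16860 s = 4.68 h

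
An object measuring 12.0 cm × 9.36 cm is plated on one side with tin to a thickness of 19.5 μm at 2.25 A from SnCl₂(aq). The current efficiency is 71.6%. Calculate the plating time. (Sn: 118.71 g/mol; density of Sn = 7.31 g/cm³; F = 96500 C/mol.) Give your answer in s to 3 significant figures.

Plated area = 12.0 × 9.36 = 112.3 cm²
Volume = 112.3 × 19.5×10⁻⁴ cm = 0.2190 cm³
m(Sn) = 0.2190 × 7.31 = 1.601 g
n(Sn) = 1.601 / 118.71 = 0.01349 mol; n(e⁻) = 2 × 0.01349 = 0.02698 mol
Q = 0.02698 × 96500 / 0.716 = 3636 C
t = 3636 / 2.25 = 1616 s

1620 s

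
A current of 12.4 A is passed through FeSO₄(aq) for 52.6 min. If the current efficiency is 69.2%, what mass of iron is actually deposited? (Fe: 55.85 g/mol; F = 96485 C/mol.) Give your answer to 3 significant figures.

7.84 g

Q = 12.4 × 3156 = 39130 C
n(e⁻) = 39130 / 96485 = 0.4056 mol
Fe²⁺ + 2e⁻ → Fe, so theoretical m(Fe) = 0.2028 × 55.85 = 11.33 g
Actual mass = 69.2% × 11.33 = 7.84 g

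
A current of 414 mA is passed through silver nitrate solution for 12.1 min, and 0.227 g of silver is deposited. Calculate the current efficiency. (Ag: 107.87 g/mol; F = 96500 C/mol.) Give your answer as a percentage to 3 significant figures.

67.6%

Q = 0.414 × 726 = 300.6 C
n(e⁻) = 300.6 / 96500 = 0.003115 mol
Ag⁺ + e⁻ → Ag, so theoretical n(Ag) = 0.003115 mol → 0.3360 g
Efficiency = 0.227 / 0.3360 = 0.6756 = 67.6%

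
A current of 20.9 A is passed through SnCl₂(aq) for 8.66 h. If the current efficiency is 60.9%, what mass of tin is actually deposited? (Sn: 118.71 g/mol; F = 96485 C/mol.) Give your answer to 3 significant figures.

Q = 20.9 × 31176 = 6.516×10^5 C
n(e⁻) = 6.516×10^5 / 96485 = 6.753 mol
Sn²⁺ + 2e⁻ → Sn, so theoretical m(Sn) = 3.377 × 118.71 = 400.9 g
Actual mass = 60.9% × 400.9 = 244 g

244 g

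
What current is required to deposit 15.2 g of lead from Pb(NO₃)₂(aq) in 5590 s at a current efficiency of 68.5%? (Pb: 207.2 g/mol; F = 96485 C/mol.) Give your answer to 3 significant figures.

n(Pb) = 15.2 / 207.2 = 0.07336 mol
Pb²⁺ + 2e⁻ → Pb, so n(e⁻) = 2 × 0.07336 = 0.1467 mol
Q = 0.1467 × 96485 / 0.685 = 20660 C
I = Q / t = 20660 / 5590 s = 3.70 A

3.70 A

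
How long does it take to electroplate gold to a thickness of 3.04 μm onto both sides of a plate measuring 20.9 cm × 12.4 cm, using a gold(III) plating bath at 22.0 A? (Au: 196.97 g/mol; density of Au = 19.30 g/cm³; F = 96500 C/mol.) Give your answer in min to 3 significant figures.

Plated area = 2 × 20.9 × 12.4 = 518.3 cm²
Volume = 518.3 × 3.04×10⁻⁴ cm = 0.1576 cm³
m(Au) = 0.1576 × 19.30 = 3.042 g
n(Au) = 3.042 / 196.97 = 0.01544 mol; n(e⁻) = 3 × 0.01544 = 0.04632 mol
Q = 0.04632 × 96500 = 4470 C
t = 4470 / 22.0 = 203.2 s = 3.39 min

3.39 min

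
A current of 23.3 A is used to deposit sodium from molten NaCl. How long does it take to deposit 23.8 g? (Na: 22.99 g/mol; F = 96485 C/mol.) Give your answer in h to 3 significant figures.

n(Na) = 23.8 / 22.99 = 1.035 mol
Na⁺ + e⁻ → Na, so n(e⁻) = 1.035 mol
Q = 1.035 × 96485 = 99860 C
t = Q / I = 99860 / 23.3 = 4286 s = 1.19 h

1.19 h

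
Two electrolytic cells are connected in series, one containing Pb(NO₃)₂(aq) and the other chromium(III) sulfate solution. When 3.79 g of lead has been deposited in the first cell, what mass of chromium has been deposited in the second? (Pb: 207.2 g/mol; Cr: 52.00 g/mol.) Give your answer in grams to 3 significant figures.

0.634 g

n(Pb) = 3.79 / 207.2 = 0.01829 mol
Pb²⁺ + 2e⁻ → Pb, so n(e⁻) = 2 × 0.01829 = 0.03658 mol
In series, the same 0.03658 mol of electrons flows through the second cell.
Cr³⁺ + 3e⁻ → Cr, so n(Cr) = 0.03658 / 3 = 0.01219 mol
m(Cr) = 0.01219 × 52.00 = 0.634 g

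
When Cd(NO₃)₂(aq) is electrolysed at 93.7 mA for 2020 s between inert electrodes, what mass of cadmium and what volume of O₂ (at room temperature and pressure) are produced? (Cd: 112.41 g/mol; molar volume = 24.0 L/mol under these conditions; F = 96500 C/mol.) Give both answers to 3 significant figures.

0.110 g Cd; 0.0118 L O₂

Q = 0.0937 × 2020 = 189.3 C; n(e⁻) = 189.3 / 96500 = 0.001962 mol
Cathode: Cd²⁺ + 2e⁻ → Cd → n(Cd) = 0.001962/2 = 9.810×10^-4 mol → 0.110 g
Anode: 2H₂O → O₂ + 4H⁺ + 4e⁻ → n(O₂) = 0.001962/4 = 4.905×10^-4 mol → 0.0118 L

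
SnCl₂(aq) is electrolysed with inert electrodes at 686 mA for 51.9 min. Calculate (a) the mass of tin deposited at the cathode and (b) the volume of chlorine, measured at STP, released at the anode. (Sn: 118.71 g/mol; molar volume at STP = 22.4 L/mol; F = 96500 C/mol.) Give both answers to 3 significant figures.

Q = 0.686 × 3114 = 2136 C; n(e⁻) = 2136 / 96500 = 0.02213 mol
Cathode: Sn²⁺ + 2e⁻ → Sn → n(Sn) = 0.02213/2 = 0.01107 mol → 1.31 g
Anode: 2Cl⁻ → Cl₂ + 2e⁻ → n(Cl₂) = 0.02213/2 = 0.01107 mol → 0.248 L

1.31 g Sn; 0.248 L Cl₂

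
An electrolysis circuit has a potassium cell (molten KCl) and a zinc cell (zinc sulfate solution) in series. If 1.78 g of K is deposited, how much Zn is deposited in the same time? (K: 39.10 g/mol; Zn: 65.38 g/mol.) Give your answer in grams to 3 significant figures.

1.49 g

n(K) = 1.78 / 39.10 = 0.04552 mol
K⁺ + e⁻ → K, so n(e⁻) = 0.04552 mol
The cells are in series, so the same charge (and hence the same n(e⁻) = 0.04552 mol) passes through both.
Zn²⁺ + 2e⁻ → Zn, so n(Zn) = 0.04552 / 2 = 0.02276 mol
m(Zn) = 0.02276 × 65.38 = 1.49 g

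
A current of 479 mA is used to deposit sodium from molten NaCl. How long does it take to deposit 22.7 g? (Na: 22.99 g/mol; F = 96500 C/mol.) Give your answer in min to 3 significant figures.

n(Na) = 22.7 / 22.99 = 0.9874 mol
Na⁺ + e⁻ → Na, so n(e⁻) = 0.9874 mol
Q = 0.9874 × 96500 = 95280 C
t = Q / I = 95280 / 0.479 = 1.989×10^5 s = 3320 min

3320 min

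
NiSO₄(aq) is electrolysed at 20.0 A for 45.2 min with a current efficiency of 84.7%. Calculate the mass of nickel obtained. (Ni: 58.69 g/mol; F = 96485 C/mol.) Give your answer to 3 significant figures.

Q = 20.0 × 2712 = 54240 C
n(e⁻) = 54240 / 96485 = 0.5622 mol
Ni²⁺ + 2e⁻ → Ni, so theoretical m(Ni) = 0.2811 × 58.69 = 16.50 g
Actual mass = 84.7% × 16.50 = 14.0 g

14.0 g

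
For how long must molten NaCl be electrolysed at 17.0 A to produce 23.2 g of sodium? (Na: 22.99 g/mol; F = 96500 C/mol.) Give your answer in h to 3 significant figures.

n(Na) = 23.2 / 22.99 = 1.009 mol
Na⁺ + e⁻ → Na, so n(e⁻) = 1.009 mol
Q = 1.009 × 96500 = 97370 C
t = Q / I = 97370 / 17.0 = 5728 s = 1.59 h

1.59 h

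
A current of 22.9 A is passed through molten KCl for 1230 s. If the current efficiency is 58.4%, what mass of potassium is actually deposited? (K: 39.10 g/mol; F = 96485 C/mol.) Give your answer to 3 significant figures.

Q = 22.9 × 1230 = 28170 C
n(e⁻) = 28170 / 96485 = 0.2920 mol
K⁺ + e⁻ → K, so theoretical m(K) = 0.2920 × 39.10 = 11.42 g
Actual mass = 58.4% × 11.42 = 6.67 g

6.67 g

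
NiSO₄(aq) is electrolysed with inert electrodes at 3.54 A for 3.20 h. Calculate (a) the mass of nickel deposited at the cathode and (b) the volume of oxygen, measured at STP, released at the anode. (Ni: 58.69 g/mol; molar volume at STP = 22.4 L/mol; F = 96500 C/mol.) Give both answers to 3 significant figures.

12.4 g Ni; 2.37 L O₂

Q = 3.54 × 11520 = 40780 C; n(e⁻) = 40780 / 96500 = 0.4226 mol
Cathode: Ni²⁺ + 2e⁻ → Ni → n(Ni) = 0.4226/2 = 0.2113 mol → 12.4 g
Anode: 2H₂O → O₂ + 4H⁺ + 4e⁻ → n(O₂) = 0.4226/4 = 0.1057 mol → 2.37 L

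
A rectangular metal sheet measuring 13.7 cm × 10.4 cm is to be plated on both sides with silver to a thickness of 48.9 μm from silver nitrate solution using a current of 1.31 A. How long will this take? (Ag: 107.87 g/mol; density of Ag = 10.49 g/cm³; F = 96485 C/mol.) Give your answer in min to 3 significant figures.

166 min

Plated area = 2 × 13.7 × 10.4 = 285.0 cm²
Volume = 285.0 × 48.9×10⁻⁴ cm = 1.394 cm³
m(Ag) = 1.394 × 10.49 = 14.62 g
n(Ag) = 14.62 / 107.87 = 0.1355 mol; n(e⁻) = 0.1355 mol
Q = 0.1355 × 96485 = 13070 C
t = 13070 / 1.31 = 9977 s = 166 min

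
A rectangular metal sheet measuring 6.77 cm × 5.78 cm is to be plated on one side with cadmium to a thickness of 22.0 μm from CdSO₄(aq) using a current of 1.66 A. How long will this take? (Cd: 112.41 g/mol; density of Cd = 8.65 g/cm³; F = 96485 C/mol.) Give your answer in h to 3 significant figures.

Plated area = 6.77 × 5.78 = 39.13 cm²
Volume = 39.13 × 22.0×10⁻⁴ cm = 0.08609 cm³
m(Cd) = 0.08609 × 8.65 = 0.7447 g
n(Cd) = 0.7447 / 112.41 = 0.006625 mol; n(e⁻) = 2 × 0.006625 = 0.01325 mol
Q = 0.01325 × 96485 = 1278 C
t = 1278 / 1.66 = 769.9 s = 0.214 h

0.214 h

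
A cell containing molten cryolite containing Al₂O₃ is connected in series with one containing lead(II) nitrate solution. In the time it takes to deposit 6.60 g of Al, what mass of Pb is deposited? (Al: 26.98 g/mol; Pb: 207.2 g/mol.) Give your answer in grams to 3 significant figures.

76.0 g

n(Al) = 6.60 / 26.98 = 0.2446 mol
Al³⁺ + 3e⁻ → Al, so n(e⁻) = 3 × 0.2446 = 0.7338 mol
Since the cells are in series, n(e⁻) in the Pb cell is also 0.7338 mol.
Pb²⁺ + 2e⁻ → Pb, so n(Pb) = 0.7338 / 2 = 0.3669 mol
m(Pb) = 0.3669 × 207.2 = 76.0 g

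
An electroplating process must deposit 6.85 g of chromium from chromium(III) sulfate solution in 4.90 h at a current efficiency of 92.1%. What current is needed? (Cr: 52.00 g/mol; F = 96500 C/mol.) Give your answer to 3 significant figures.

n(Cr) = 6.85 / 52.00 = 0.1317 mol
Cr³⁺ + 3e⁻ → Cr, so n(e⁻) = 3 × 0.1317 = 0.3951 mol
Q = 0.3951 × 96500 / 0.921 = 41400 C
I = Q / t = 41400 / 17640 s = 2.35 A

2.35 A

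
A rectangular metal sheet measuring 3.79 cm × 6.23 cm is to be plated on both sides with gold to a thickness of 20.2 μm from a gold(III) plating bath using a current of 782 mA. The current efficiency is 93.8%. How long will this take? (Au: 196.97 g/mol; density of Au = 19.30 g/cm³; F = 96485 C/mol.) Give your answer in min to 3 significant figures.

Plated area = 2 × 3.79 × 6.23 = 47.22 cm²
Volume = 47.22 × 20.2×10⁻⁴ cm = 0.09538 cm³
m(Au) = 0.09538 × 19.30 = 1.841 g
n(Au) = 1.841 / 196.97 = 0.009347 mol; n(e⁻) = 3 × 0.009347 = 0.02804 mol
Q = 0.02804 × 96485 / 0.938 = 2884 C
t = 2884 / 0.782 = 3688 s = 61.5 min

61.5 min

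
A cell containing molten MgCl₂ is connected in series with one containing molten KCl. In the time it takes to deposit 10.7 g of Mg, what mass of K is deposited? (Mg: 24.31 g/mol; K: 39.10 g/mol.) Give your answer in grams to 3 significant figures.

34.4 g

n(Mg) = 10.7 / 24.31 = 0.4401 mol
Mg²⁺ + 2e⁻ → Mg, so n(e⁻) = 2 × 0.4401 = 0.8802 mol
The cells are in series, so the same charge (and hence the same n(e⁻) = 0.8802 mol) passes through both.
K⁺ + e⁻ → K, so n(K) = 0.8802 mol
m(K) = 0.8802 × 39.10 = 34.4 g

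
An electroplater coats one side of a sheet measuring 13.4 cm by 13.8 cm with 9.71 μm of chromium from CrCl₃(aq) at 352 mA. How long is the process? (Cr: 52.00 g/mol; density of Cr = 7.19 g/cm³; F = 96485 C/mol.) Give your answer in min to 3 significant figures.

340 min

Plated area = 13.4 × 13.8 = 184.9 cm²
Volume = 184.9 × 9.71×10⁻⁴ cm = 0.1795 cm³
m(Cr) = 0.1795 × 7.19 = 1.291 g
n(Cr) = 1.291 / 52.00 = 0.02483 mol; n(e⁻) = 3 × 0.02483 = 0.07449 mol
Q = 0.07449 × 96485 = 7187 C
t = 7187 / 0.352 = 20420 s = 340 min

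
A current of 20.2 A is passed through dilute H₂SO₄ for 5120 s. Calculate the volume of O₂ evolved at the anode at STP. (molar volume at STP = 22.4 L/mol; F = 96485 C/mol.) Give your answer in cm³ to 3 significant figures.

6000 cm³

Q = It = 20.2 × 5120 = 1.034×10^5 C
Moles of electrons = 1.034×10^5 / 96485 = 1.072 mol
2H₂O → O₂ + 4H⁺ + 4e⁻, so n(O₂) = 1.072 / 4 = 0.2680 mol
V = 0.2680 × 22.4 = 6.003 L
= 6000 cm³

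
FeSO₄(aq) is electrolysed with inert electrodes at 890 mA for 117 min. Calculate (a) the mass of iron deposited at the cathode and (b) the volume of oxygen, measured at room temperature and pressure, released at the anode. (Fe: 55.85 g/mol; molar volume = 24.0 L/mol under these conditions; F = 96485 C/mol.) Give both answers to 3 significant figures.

Q = 0.890 × 7020 = 6248 C; n(e⁻) = 6248 / 96485 = 0.06476 mol
Cathode: Fe²⁺ + 2e⁻ → Fe → n(Fe) = 0.06476/2 = 0.03238 mol → 1.81 g
Anode: 2H₂O → O₂ + 4H⁺ + 4e⁻ → n(O₂) = 0.06476/4 = 0.01619 mol → 0.389 L

1.81 g Fe; 0.389 L O₂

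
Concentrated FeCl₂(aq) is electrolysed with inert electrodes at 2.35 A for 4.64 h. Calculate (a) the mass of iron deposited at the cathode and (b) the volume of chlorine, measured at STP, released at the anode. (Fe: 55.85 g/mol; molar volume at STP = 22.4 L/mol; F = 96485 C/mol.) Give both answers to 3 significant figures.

Q = 2.35 × 16704 = 39250 C; n(e⁻) = 39250 / 96485 = 0.4068 mol
Cathode: Fe²⁺ + 2e⁻ → Fe → n(Fe) = 0.4068/2 = 0.2034 mol → 11.4 g
Anode: 2Cl⁻ → Cl₂ + 2e⁻ → n(Cl₂) = 0.4068/2 = 0.2034 mol → 4.56 L

11.4 g Fe; 4.56 L Cl₂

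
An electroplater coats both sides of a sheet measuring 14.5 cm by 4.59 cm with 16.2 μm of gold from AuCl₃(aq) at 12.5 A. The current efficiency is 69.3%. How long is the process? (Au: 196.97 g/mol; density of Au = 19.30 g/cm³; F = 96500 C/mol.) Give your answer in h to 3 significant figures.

Plated area = 2 × 14.5 × 4.59 = 133.1 cm²
Volume = 133.1 × 16.2×10⁻⁴ cm = 0.2156 cm³
m(Au) = 0.2156 × 19.30 = 4.161 g
n(Au) = 4.161 / 196.97 = 0.02113 mol; n(e⁻) = 3 × 0.02113 = 0.06339 mol
Q = 0.06339 × 96500 / 0.693 = 8827 C
t = 8827 / 12.5 = 706.2 s = 0.196 h

0.196 h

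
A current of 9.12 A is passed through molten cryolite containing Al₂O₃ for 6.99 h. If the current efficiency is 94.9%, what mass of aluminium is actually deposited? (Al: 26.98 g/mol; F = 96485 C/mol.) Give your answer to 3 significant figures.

Q = 9.12 × 25164 = 2.295×10^5 C
n(e⁻) = 2.295×10^5 / 96485 = 2.379 mol
Al³⁺ + 3e⁻ → Al, so theoretical m(Al) = 0.7930 × 26.98 = 21.40 g
Actual mass = 94.9% × 21.40 = 20.3 g

20.3 g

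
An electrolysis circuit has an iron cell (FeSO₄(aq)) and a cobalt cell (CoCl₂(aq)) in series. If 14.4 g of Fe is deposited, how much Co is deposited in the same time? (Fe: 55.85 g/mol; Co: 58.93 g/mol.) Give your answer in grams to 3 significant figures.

n(Fe) = 14.4 / 55.85 = 0.2578 mol
Fe²⁺ + 2e⁻ → Fe, so n(e⁻) = 2 × 0.2578 = 0.5156 mol
The cells are in series, so the same charge (and hence the same n(e⁻) = 0.5156 mol) passes through both.
Co²⁺ + 2e⁻ → Co, so n(Co) = 0.5156 / 2 = 0.2578 mol
m(Co) = 0.2578 × 58.93 = 15.2 g

15.2 g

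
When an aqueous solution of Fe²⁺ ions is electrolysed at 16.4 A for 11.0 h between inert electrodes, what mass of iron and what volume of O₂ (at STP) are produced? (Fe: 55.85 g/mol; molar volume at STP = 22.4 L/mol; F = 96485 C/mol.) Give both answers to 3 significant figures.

188 g Fe; 37.7 L O₂

Q = 16.4 × 39600 = 6.494×10^5 C; n(e⁻) = 6.494×10^5 / 96485 = 6.731 mol
Cathode: Fe²⁺ + 2e⁻ → Fe → n(Fe) = 6.731/2 = 3.366 mol → 188 g
Anode: 2H₂O → O₂ + 4H⁺ + 4e⁻ → n(O₂) = 6.731/4 = 1.683 mol → 37.7 L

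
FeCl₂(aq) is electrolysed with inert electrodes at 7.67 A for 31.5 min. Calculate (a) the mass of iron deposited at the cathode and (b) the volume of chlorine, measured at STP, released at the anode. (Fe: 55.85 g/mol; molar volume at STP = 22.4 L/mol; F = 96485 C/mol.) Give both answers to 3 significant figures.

Q = 7.67 × 1890 = 14500 C; n(e⁻) = 14500 / 96485 = 0.1503 mol
Cathode: Fe²⁺ + 2e⁻ → Fe → n(Fe) = 0.1503/2 = 0.07515 mol → 4.20 g
Anode: 2Cl⁻ → Cl₂ + 2e⁻ → n(Cl₂) = 0.1503/2 = 0.07515 mol → 1.68 L

4.20 g Fe; 1.68 L Cl₂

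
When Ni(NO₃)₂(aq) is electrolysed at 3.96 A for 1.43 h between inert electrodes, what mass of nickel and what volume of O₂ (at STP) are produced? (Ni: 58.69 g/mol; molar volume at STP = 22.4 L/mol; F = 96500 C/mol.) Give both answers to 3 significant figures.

Q = 3.96 × 5148 = 20390 C; n(e⁻) = 20390 / 96500 = 0.2113 mol
Cathode: Ni²⁺ + 2e⁻ → Ni → n(Ni) = 0.2113/2 = 0.1057 mol → 6.20 g
Anode: 2H₂O → O₂ + 4H⁺ + 4e⁻ → n(O₂) = 0.2113/4 = 0.05283 mol → 1.18 L

6.20 g Ni; 1.18 L O₂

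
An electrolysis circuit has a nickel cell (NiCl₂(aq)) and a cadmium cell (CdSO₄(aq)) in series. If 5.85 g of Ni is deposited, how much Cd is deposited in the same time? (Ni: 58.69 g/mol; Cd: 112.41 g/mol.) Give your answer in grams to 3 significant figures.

11.2 g

n(Ni) = 5.85 / 58.69 = 0.09968 mol
Ni²⁺ + 2e⁻ → Ni, so n(e⁻) = 2 × 0.09968 = 0.1994 mol
Same current for the same time ⇒ same n(e⁻) = 0.1994 mol in both cells.
Cd²⁺ + 2e⁻ → Cd, so n(Cd) = 0.1994 / 2 = 0.09970 mol
m(Cd) = 0.09970 × 112.41 = 11.2 g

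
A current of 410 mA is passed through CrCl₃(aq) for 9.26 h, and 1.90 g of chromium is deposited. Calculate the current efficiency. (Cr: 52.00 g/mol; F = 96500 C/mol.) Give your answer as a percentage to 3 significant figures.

Q = 0.410 × 33336 = 13670 C
n(e⁻) = 13670 / 96500 = 0.1417 mol
Cr³⁺ + 3e⁻ → Cr, so theoretical n(Cr) = 0.04723 mol → 2.456 g
Efficiency = 1.90 / 2.456 = 0.7736 = 77.4%

77.4%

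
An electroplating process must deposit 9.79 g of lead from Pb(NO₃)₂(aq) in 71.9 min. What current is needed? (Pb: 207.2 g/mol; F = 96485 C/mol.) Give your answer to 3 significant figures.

n(Pb) = 9.79 / 207.2 = 0.04725 mol
Pb²⁺ + 2e⁻ → Pb, so n(e⁻) = 2 × 0.04725 = 0.09450 mol
Q = 0.09450 × 96485 = 9118 C
I = Q / t = 9118 / 4314 s = 2.11 A

2.11 A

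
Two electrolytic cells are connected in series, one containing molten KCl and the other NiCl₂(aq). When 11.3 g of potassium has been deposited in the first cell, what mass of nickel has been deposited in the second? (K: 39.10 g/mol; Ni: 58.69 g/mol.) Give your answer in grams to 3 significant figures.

n(K) = 11.3 / 39.10 = 0.2890 mol
K⁺ + e⁻ → K, so n(e⁻) = 0.2890 mol
Since the cells are in series, n(e⁻) in the Ni cell is also 0.2890 mol.
Ni²⁺ + 2e⁻ → Ni, so n(Ni) = 0.2890 / 2 = 0.1445 mol
m(Ni) = 0.1445 × 58.69 = 8.48 g

8.48 g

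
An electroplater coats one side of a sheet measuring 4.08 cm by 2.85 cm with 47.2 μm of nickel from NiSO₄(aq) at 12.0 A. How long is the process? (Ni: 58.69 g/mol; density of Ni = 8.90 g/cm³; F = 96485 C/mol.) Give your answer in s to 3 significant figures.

Plated area = 4.08 × 2.85 = 11.63 cm²
Volume = 11.63 × 47.2×10⁻⁴ cm = 0.05489 cm³
m(Ni) = 0.05489 × 8.90 = 0.4885 g
n(Ni) = 0.4885 / 58.69 = 0.008323 mol; n(e⁻) = 2 × 0.008323 = 0.01665 mol
Q = 0.01665 × 96485 = 1606 C
t = 1606 / 12.0 = 133.8 s

134 s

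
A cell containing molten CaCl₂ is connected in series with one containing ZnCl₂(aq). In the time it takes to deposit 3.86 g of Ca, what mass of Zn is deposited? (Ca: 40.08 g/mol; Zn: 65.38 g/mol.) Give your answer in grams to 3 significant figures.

6.30 g

n(Ca) = 3.86 / 40.08 = 0.09631 mol
Ca²⁺ + 2e⁻ → Ca, so n(e⁻) = 2 × 0.09631 = 0.1926 mol
The cells are in series, so the same charge (and hence the same n(e⁻) = 0.1926 mol) passes through both.
Zn²⁺ + 2e⁻ → Zn, so n(Zn) = 0.1926 / 2 = 0.09630 mol
m(Zn) = 0.09630 × 65.38 = 6.30 g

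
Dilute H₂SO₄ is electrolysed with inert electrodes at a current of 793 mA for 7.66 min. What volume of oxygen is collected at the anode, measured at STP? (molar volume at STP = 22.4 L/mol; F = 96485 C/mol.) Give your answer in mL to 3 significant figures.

Charge passed = 0.793 × 459.6 = 364.5 C
Moles of electrons = 364.5 / 96485 = 0.003778 mol
2H₂O → O₂ + 4H⁺ + 4e⁻, so n(O₂) = 0.003778 / 4 = 9.445×10^-4 mol
V = 9.445×10^-4 × 22.4 = 0.02116 L
= 21.2 mL

21.2 mL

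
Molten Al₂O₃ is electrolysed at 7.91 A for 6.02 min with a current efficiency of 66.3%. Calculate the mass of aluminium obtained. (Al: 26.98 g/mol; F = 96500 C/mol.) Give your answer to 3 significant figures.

0.177 g

Q = 7.91 × 361.2 = 2857 C
n(e⁻) = 2857 / 96500 = 0.02961 mol
Al³⁺ + 3e⁻ → Al, so theoretical m(Al) = 0.009870 × 26.98 = 0.2663 g
Actual mass = 66.3% × 0.2663 = 0.177 g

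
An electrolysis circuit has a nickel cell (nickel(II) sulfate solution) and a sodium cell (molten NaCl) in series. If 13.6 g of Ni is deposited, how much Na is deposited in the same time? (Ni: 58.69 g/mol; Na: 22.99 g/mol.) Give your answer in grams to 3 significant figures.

n(Ni) = 13.6 / 58.69 = 0.2317 mol
Ni²⁺ + 2e⁻ → Ni, so n(e⁻) = 2 × 0.2317 = 0.4634 mol
The cells are in series, so the same charge (and hence the same n(e⁻) = 0.4634 mol) passes through both.
Na⁺ + e⁻ → Na, so n(Na) = 0.4634 mol
m(Na) = 0.4634 × 22.99 = 10.7 g

10.7 g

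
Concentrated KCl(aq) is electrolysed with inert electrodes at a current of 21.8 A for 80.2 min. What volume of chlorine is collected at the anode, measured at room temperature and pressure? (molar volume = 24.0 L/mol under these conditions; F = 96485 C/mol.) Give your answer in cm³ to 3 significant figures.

13000 cm³

Q = It = 21.8 × 4812 = 1.049×10^5 C
Moles of electrons = 1.049×10^5 / 96485 = 1.087 mol
2Cl⁻ → Cl₂ + 2e⁻, so n(Cl₂) = 1.087 / 2 = 0.5435 mol
V = 0.5435 × 24.0 = 13.04 L
= 13000 cm³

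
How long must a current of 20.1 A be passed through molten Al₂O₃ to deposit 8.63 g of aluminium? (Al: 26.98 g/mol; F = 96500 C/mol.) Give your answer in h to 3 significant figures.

n(Al) = 8.63 / 26.98 = 0.3199 mol
Al³⁺ + 3e⁻ → Al, so n(e⁻) = 3 × 0.3199 = 0.9597 mol
Q = 0.9597 × 96500 = 92610 C
t = Q / I = 92610 / 20.1 = 4607 s = 1.28 h

1.28 h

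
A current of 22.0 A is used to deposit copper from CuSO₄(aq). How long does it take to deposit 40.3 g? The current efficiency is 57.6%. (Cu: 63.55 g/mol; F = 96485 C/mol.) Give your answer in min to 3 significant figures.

161 min

n(Cu) = 40.3 / 63.55 = 0.6341 mol
Cu²⁺ + 2e⁻ → Cu, so n(e⁻) = 2 × 0.6341 = 1.268 mol
Q = 1.268 × 96485 / 0.576 = 2.124×10^5 C
t = Q / I = 2.124×10^5 / 22.0 = 9655 s = 161 min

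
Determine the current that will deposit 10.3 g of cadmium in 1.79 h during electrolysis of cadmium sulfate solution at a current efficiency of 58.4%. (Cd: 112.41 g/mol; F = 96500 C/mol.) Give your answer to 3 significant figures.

n(Cd) = 10.3 / 112.41 = 0.09163 mol
Cd²⁺ + 2e⁻ → Cd, so n(e⁻) = 2 × 0.09163 = 0.1833 mol
Q = 0.1833 × 96500 / 0.584 = 30290 C
I = Q / t = 30290 / 6444 s = 4.70 A

4.70 A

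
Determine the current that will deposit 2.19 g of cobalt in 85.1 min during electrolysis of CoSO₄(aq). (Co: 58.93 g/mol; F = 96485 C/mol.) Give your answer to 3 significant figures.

1.40 A

n(Co) = 2.19 / 58.93 = 0.03716 mol
Co²⁺ + 2e⁻ → Co, so n(e⁻) = 2 × 0.03716 = 0.07432 mol
Q = 0.07432 × 96485 = 7171 C
I = Q / t = 7171 / 5106 s = 1.40 A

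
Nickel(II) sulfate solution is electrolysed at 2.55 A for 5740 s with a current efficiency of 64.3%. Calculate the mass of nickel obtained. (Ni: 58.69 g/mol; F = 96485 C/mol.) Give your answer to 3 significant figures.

2.86 g

Q = 2.55 × 5740 = 14640 C
n(e⁻) = 14640 / 96485 = 0.1517 mol
Ni²⁺ + 2e⁻ → Ni, so theoretical m(Ni) = 0.07585 × 58.69 = 4.452 g
Actual mass = 64.3% × 4.452 = 2.86 g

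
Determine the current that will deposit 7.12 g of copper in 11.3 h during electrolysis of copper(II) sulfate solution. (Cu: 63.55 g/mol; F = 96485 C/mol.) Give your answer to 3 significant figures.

n(Cu) = 7.12 / 63.55 = 0.1120 mol
Cu²⁺ + 2e⁻ → Cu, so n(e⁻) = 2 × 0.1120 = 0.2240 mol
Q = 0.2240 × 96485 = 21610 C
I = Q / t = 21610 / 40680 s = 0.531 A

0.531 A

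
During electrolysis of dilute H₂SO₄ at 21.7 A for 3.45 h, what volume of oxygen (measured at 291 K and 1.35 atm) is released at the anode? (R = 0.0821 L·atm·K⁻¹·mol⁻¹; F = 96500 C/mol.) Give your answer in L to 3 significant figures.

12.4 L

Q = 21.7 A × 12420 s = 2.695×10^5 C
n(e⁻) = Q/F = 2.695×10^5/96500 = 2.793 mol
2H₂O → O₂ + 4H⁺ + 4e⁻, so n(O₂) = 2.793 / 4 = 0.6983 mol
V = nRT/P = 0.6983 × 0.0821 × 291 / 1.35 = 12.36 L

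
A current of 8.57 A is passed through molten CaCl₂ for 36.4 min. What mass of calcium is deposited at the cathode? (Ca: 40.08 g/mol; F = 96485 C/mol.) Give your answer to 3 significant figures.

Charge passed = 8.57 × 2184 = 18720 C
n(e⁻) = 18720 / 96485 = 0.1940 mol
Ca²⁺ + 2e⁻ → Ca, so n(Ca) = 0.1940 / 2 = 0.09700 mol
m = 0.09700 × 40.08 = 3.89 g

3.89 g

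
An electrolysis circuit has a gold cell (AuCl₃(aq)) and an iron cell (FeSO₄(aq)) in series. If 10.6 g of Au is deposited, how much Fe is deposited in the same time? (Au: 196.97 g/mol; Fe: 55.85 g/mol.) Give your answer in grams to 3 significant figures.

4.51 g

n(Au) = 10.6 / 196.97 = 0.05382 mol
Au³⁺ + 3e⁻ → Au, so n(e⁻) = 3 × 0.05382 = 0.1615 mol
The cells are in series, so the same charge (and hence the same n(e⁻) = 0.1615 mol) passes through both.
Fe²⁺ + 2e⁻ → Fe, so n(Fe) = 0.1615 / 2 = 0.08075 mol
m(Fe) = 0.08075 × 55.85 = 4.51 g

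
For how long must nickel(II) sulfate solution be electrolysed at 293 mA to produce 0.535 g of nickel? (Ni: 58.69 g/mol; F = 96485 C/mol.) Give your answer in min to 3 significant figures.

n(Ni) = 0.535 / 58.69 = 0.009116 mol
Ni²⁺ + 2e⁻ → Ni, so n(e⁻) = 2 × 0.009116 = 0.01823 mol
Q = 0.01823 × 96485 = 1759 C
t = Q / I = 1759 / 0.293 = 6003 s = 100 min

100 min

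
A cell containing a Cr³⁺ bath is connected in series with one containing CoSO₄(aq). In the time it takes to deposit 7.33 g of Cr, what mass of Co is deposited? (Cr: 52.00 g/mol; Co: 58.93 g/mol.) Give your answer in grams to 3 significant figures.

12.5 g

n(Cr) = 7.33 / 52.00 = 0.1410 mol
Cr³⁺ + 3e⁻ → Cr, so n(e⁻) = 3 × 0.1410 = 0.4230 mol
The cells are in series, so the same charge (and hence the same n(e⁻) = 0.4230 mol) passes through both.
Co²⁺ + 2e⁻ → Co, so n(Co) = 0.4230 / 2 = 0.2115 mol
m(Co) = 0.2115 × 58.93 = 12.5 g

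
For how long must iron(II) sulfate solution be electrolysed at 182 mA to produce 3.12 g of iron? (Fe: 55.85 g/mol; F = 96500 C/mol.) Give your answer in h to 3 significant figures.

16.5 h

n(Fe) = 3.12 / 55.85 = 0.05586 mol
Fe²⁺ + 2e⁻ → Fe, so n(e⁻) = 2 × 0.05586 = 0.1117 mol
Q = 0.1117 × 96500 = 10780 C
t = Q / I = 10780 / 0.182 = 59230 s = 16.5 h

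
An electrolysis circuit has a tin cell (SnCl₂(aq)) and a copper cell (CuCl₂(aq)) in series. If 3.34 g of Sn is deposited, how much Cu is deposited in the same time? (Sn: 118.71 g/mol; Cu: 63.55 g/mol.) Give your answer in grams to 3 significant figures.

n(Sn) = 3.34 / 118.71 = 0.02814 mol
Sn²⁺ + 2e⁻ → Sn, so n(e⁻) = 2 × 0.02814 = 0.05628 mol
The cells are in series, so the same charge (and hence the same n(e⁻) = 0.05628 mol) passes through both.
Cu²⁺ + 2e⁻ → Cu, so n(Cu) = 0.05628 / 2 = 0.02814 mol
m(Cu) = 0.02814 × 63.55 = 1.79 g

1.79 g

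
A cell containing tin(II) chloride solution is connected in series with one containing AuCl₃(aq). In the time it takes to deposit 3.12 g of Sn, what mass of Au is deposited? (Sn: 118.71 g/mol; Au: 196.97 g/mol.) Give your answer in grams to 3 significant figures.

n(Sn) = 3.12 / 118.71 = 0.02628 mol
Sn²⁺ + 2e⁻ → Sn, so n(e⁻) = 2 × 0.02628 = 0.05256 mol
Since the cells are in series, n(e⁻) in the Au cell is also 0.05256 mol.
Au³⁺ + 3e⁻ → Au, so n(Au) = 0.05256 / 3 = 0.01752 mol
m(Au) = 0.01752 × 196.97 = 3.45 g

3.45 g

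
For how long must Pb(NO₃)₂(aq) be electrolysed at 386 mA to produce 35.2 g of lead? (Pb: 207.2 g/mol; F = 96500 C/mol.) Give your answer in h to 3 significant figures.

23.6 h

n(Pb) = 35.2 / 207.2 = 0.1699 mol
Pb²⁺ + 2e⁻ → Pb, so n(e⁻) = 2 × 0.1699 = 0.3398 mol
Q = 0.3398 × 96500 = 32790 C
t = Q / I = 32790 / 0.386 = 84950 s = 23.6 h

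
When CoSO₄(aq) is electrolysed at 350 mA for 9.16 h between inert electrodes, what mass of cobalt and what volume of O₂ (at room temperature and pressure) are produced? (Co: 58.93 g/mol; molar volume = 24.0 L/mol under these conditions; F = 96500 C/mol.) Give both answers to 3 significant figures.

3.52 g Co; 0.718 L O₂

Q = 0.350 × 32976 = 11540 C; n(e⁻) = 11540 / 96500 = 0.1196 mol
Cathode: Co²⁺ + 2e⁻ → Co → n(Co) = 0.1196/2 = 0.05980 mol → 3.52 g
Anode: 2H₂O → O₂ + 4H⁺ + 4e⁻ → n(O₂) = 0.1196/4 = 0.02990 mol → 0.718 L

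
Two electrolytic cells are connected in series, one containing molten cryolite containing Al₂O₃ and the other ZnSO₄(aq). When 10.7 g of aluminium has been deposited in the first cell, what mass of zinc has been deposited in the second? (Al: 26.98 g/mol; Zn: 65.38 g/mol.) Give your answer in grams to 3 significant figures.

n(Al) = 10.7 / 26.98 = 0.3966 mol
Al³⁺ + 3e⁻ → Al, so n(e⁻) = 3 × 0.3966 = 1.190 mol
The cells are in series, so the same charge (and hence the same n(e⁻) = 1.190 mol) passes through both.
Zn²⁺ + 2e⁻ → Zn, so n(Zn) = 1.190 / 2 = 0.5950 mol
m(Zn) = 0.5950 × 65.38 = 38.9 g

38.9 g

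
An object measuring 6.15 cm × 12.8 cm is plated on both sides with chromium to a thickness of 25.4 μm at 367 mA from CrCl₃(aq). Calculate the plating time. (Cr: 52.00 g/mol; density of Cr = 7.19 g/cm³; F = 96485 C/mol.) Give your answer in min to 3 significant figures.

Plated area = 2 × 6.15 × 12.8 = 157.4 cm²
Volume = 157.4 × 25.4×10⁻⁴ cm = 0.3998 cm³
m(Cr) = 0.3998 × 7.19 = 2.875 g
n(Cr) = 2.875 / 52.00 = 0.05529 mol; n(e⁻) = 3 × 0.05529 = 0.1659 mol
Q = 0.1659 × 96485 = 16010 C
t = 16010 / 0.367 = 43620 s = 727 min

727 min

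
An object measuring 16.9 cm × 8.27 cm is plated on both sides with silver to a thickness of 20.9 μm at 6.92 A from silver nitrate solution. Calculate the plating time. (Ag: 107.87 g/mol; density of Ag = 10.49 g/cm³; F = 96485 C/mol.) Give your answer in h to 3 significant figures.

0.220 h

Plated area = 2 × 16.9 × 8.27 = 279.5 cm²
Volume = 279.5 × 20.9×10⁻⁴ cm = 0.5842 cm³
m(Ag) = 0.5842 × 10.49 = 6.128 g
n(Ag) = 6.128 / 107.87 = 0.05681 mol; n(e⁻) = 0.05681 mol
Q = 0.05681 × 96485 = 5481 C
t = 5481 / 6.92 = 792.1 s = 0.220 h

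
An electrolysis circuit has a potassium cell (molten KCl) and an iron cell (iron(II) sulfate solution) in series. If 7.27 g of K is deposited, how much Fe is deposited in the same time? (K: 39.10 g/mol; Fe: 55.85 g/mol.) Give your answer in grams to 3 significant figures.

n(K) = 7.27 / 39.10 = 0.1859 mol
K⁺ + e⁻ → K, so n(e⁻) = 0.1859 mol
In series, the same 0.1859 mol of electrons flows through the second cell.
Fe²⁺ + 2e⁻ → Fe, so n(Fe) = 0.1859 / 2 = 0.09295 mol
m(Fe) = 0.09295 × 55.85 = 5.19 g

5.19 g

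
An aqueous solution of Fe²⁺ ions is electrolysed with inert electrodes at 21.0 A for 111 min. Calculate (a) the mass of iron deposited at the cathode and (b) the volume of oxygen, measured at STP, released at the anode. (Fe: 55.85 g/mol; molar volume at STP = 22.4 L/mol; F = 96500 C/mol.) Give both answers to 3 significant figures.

Q = 21.0 × 6660 = 1.399×10^5 C; n(e⁻) = 1.399×10^5 / 96500 = 1.450 mol
Cathode: Fe²⁺ + 2e⁻ → Fe → n(Fe) = 1.450/2 = 0.7250 mol → 40.5 g
Anode: 2H₂O → O₂ + 4H⁺ + 4e⁻ → n(O₂) = 1.450/4 = 0.3625 mol → 8.12 L

40.5 g Fe; 8.12 L O₂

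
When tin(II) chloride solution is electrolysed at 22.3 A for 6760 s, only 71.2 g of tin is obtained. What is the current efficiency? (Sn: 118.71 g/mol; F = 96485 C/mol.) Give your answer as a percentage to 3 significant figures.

76.8%

Q = 22.3 × 6760 = 1.507×10^5 C
n(e⁻) = 1.507×10^5 / 96485 = 1.562 mol
Sn²⁺ + 2e⁻ → Sn, so theoretical n(Sn) = 0.7810 mol → 92.71 g
Efficiency = 71.2 / 92.71 = 0.7680 = 76.8%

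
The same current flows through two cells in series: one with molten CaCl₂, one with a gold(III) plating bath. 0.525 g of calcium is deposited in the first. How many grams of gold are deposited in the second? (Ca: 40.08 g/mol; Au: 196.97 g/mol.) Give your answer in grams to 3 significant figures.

n(Ca) = 0.525 / 40.08 = 0.01310 mol
Ca²⁺ + 2e⁻ → Ca, so n(e⁻) = 2 × 0.01310 = 0.02620 mol
The cells are in series, so the same charge (and hence the same n(e⁻) = 0.02620 mol) passes through both.
Au³⁺ + 3e⁻ → Au, so n(Au) = 0.02620 / 3 = 0.008733 mol
m(Au) = 0.008733 × 196.97 = 1.72 g

1.72 g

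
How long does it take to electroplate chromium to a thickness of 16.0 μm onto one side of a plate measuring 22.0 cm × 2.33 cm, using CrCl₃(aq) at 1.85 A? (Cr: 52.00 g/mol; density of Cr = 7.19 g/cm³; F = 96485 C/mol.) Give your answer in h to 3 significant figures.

Plated area = 22.0 × 2.33 = 51.26 cm²
Volume = 51.26 × 16.0×10⁻⁴ cm = 0.08202 cm³
m(Cr) = 0.08202 × 7.19 = 0.5897 g
n(Cr) = 0.5897 / 52.00 = 0.01134 mol; n(e⁻) = 3 × 0.01134 = 0.03402 mol
Q = 0.03402 × 96485 = 3282 C
t = 3282 / 1.85 = 1774 s = 0.493 h

0.493 h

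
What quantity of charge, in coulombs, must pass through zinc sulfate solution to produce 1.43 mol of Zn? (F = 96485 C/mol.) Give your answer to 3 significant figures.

2.76×10^5 C

Zn²⁺ + 2e⁻ → Zn, so n(e⁻) = 2 × 1.43 = 2.860 mol
Q = 2.860 × 96485 = 2.759×10^5 C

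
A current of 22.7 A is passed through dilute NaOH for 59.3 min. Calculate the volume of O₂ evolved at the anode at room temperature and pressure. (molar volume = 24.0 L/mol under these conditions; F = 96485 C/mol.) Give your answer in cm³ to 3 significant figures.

5020 cm³

Q = 22.7 A × 3558 s = 80770 C
n(e⁻) = Q/F = 80770/96485 = 0.8371 mol
2H₂O → O₂ + 4H⁺ + 4e⁻, so n(O₂) = 0.8371 / 4 = 0.2093 mol
V = 0.2093 × 24.0 = 5.023 L
= 5020 cm³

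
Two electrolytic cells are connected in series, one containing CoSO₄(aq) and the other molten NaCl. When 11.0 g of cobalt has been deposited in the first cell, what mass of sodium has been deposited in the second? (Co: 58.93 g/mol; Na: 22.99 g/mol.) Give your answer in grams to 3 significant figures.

8.58 g

n(Co) = 11.0 / 58.93 = 0.1867 mol
Co²⁺ + 2e⁻ → Co, so n(e⁻) = 2 × 0.1867 = 0.3734 mol
Since the cells are in series, n(e⁻) in the Na cell is also 0.3734 mol.
Na⁺ + e⁻ → Na, so n(Na) = 0.3734 mol
m(Na) = 0.3734 × 22.99 = 8.58 g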